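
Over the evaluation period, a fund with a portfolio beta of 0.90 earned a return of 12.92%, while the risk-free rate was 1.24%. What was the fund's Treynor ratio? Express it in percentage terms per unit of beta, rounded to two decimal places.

12.98%

Treynor = (R_P − R_f) / β_P = (12.92% − 1.24%) / 0.9000 = 11.68% / 0.9000 = 12.98%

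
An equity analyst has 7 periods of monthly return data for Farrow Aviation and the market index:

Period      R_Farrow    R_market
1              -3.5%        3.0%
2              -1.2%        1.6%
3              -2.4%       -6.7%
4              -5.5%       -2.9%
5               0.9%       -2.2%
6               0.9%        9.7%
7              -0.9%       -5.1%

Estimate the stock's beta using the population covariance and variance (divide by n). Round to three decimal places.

Mean R_i = (-3.5 − 1.2 − 2.4 − 5.5 + 0.9 + 0.9 − 0.9) / 7 = -1.6714%
Mean R_m = (3.0 + 1.6 − 6.7 − 2.9 − 2.2 + 9.7 − 5.1) / 7 = -0.3714%
Σ(R_i − R̄_i)(R_m − R̄_m) = 26.6043  ⇒  Cov = 26.6043 / 7 = 3.8006
Σ(R_m − R̄_m)² = 188.8343  ⇒  Var(R_m) = 188.8343 / 7 = 26.9763
β = Cov / Var(R_m) = 3.8006 / 26.9763 = 0.1409

0.141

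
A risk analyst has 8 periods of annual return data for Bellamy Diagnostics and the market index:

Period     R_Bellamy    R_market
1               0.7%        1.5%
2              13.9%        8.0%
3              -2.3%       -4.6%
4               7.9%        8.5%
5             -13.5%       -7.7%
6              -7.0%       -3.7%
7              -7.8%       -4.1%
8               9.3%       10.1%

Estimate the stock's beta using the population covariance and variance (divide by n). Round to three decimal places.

Mean R_i = (0.7 + 13.9 − 2.3 + 7.9 − 13.5 − 7.0 − 7.8 + 9.3) / 8 = 0.1500%
Mean R_m = (1.5 + 8.0 − 4.6 + 8.5 − 7.7 − 3.7 − 4.1 + 10.1) / 8 = 1.0000%
Σ(R_i − R̄_i)(R_m − R̄_m) = 444.5400  ⇒  Cov = 444.5400 / 8 = 55.5675
Σ(R_m − R̄_m)² = 343.4600  ⇒  Var(R_m) = 343.4600 / 8 = 42.9325
β = Cov / Var(R_m) = 55.5675 / 42.9325 = 1.2943

1.294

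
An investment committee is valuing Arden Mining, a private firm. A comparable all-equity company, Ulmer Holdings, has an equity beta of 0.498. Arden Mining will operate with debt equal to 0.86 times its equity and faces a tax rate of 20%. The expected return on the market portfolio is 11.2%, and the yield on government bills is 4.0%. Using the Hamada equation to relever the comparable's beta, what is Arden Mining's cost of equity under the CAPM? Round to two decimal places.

10.05%

β_L = β_U × [1 + (1 − t)(D/E)] = 0.498 × [1 + (1 − 0.20) × 0.86]
    = 0.498 × [1 + 0.80 × 0.86] = 0.498 × 1.6880 = 0.8406
MRP = 11.2% − 4.0% = 7.20%
E(R) = R_f + β_L × MRP = 4.0% + 0.8406 × 7.2% = 10.05%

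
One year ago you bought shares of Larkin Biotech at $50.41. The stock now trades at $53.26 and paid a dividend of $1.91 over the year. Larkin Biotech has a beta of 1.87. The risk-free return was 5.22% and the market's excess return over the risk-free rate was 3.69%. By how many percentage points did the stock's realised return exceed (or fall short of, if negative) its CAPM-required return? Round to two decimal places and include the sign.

-2.68%

Realised HPR = (P1 + D1 − P0) / P0 = (53.26 + 1.91 − 50.41) / 50.41 = 4.76 / 50.41 = 9.4426%
CAPM required = R_f + β·MRP = 5.22% + 1.87 × 3.69% = 12.1203%
α = realised − required = 9.4426% − 12.1203% = -2.68%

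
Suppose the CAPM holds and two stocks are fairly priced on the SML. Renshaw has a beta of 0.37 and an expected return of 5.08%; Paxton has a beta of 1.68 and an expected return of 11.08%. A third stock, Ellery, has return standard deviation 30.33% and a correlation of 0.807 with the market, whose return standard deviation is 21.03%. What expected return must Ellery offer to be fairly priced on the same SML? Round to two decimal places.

8.72%

MRP = (11.08% − 5.08%) / (1.68 − 0.37) = 4.5802%
R_f = 5.08% − 0.37 × 4.5802% = 3.3853%
β_Ellery = ρ·σ_i/σ_m = 0.807 × 30.33 / 21.03 = 1.1639
E(R_Ellery) = R_f + β × MRP = 3.3853% + 1.1639 × 4.5802% = 8.72%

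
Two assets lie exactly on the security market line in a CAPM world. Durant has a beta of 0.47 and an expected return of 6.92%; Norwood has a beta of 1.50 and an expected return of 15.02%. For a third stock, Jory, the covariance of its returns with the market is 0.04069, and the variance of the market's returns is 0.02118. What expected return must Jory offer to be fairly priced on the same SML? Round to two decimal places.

MRP = (15.02% − 6.92%) / (1.50 − 0.47) = 7.8641%
R_f = 6.92% − 0.47 × 7.8641% = 3.2239%
β_Jory = Cov / Var(R_m) = 0.04069 / 0.02118 = 1.9212
E(R_Jory) = R_f + β × MRP = 3.2239% + 1.9212 × 7.8641% = 18.33%

18.33%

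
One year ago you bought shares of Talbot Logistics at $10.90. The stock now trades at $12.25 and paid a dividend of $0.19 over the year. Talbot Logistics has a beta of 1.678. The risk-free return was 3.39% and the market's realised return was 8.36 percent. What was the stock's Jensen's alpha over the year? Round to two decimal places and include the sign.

+2.40%

Realised HPR = (P1 + D1 − P0) / P0 = (12.25 + 0.19 − 10.90) / 10.90 = 1.54 / 10.90 = 14.1284%
MRP = 8.36% − 3.39% = 4.97%
CAPM required = R_f + β·MRP = 3.39% + 1.678 × 4.97% = 11.72966%
α = realised − required = 14.1284% − 11.72966% = +2.40%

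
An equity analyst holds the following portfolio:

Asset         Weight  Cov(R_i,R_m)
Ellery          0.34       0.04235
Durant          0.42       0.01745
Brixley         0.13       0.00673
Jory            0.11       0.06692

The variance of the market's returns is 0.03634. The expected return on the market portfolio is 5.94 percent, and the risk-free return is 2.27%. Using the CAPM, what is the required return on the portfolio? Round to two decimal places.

5.30%

β_Ellery = 0.04235 / 0.03634 = 1.1654
β_Durant = 0.01745 / 0.03634 = 0.4802
β_Brixley = 0.00673 / 0.03634 = 0.1852
β_Jory = 0.06692 / 0.03634 = 1.8415
β_P = Σ w_i β_i = 0.34×1.1654 + 0.42×0.4802 + 0.13×0.1852 + 0.11×1.8415 = 0.8246
MRP = 5.94% − 2.27% = 3.67%
E(R_P) = R_f + β_P × MRP = 2.27% + 0.8246 × 3.67% = 5.30%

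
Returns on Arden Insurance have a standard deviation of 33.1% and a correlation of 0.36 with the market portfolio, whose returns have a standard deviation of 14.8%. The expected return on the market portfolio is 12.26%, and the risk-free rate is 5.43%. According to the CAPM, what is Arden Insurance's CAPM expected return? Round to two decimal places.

10.93%

β = ρ × σ_i / σ_m = 0.36 × 33.1% / 14.8% = 0.8051
MRP = 12.26% − 5.43% = 6.83%
E(R) = 5.43% + 0.8051 × 6.83% = 10.93%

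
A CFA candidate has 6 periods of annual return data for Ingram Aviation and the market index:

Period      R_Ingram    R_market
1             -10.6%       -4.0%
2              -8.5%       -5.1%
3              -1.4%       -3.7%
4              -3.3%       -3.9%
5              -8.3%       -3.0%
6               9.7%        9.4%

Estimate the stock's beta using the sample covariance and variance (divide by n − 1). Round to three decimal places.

1.205

Mean R_i = (-10.6 − 8.5 − 1.4 − 3.3 − 8.3 + 9.7) / 6 = -3.7333%
Mean R_m = (-4.0 − 5.1 − 3.7 − 3.9 − 3.0 + 9.4) / 6 = -1.7167%
Σ(R_i − R̄_i)(R_m − R̄_m) = 181.4267  ⇒  Cov = 181.4267 / 5 = 36.2853
Σ(R_m − R̄_m)² = 150.5883  ⇒  Var(R_m) = 150.5883 / 5 = 30.1177
β = Cov / Var(R_m) = 36.2853 / 30.1177 = 1.2048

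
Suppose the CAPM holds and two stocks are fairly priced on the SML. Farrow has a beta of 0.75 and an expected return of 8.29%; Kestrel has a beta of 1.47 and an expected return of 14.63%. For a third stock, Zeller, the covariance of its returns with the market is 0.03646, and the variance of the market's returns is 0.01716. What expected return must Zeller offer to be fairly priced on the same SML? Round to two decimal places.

MRP = (14.63% − 8.29%) / (1.47 − 0.75) = 8.8056%
R_f = 8.29% − 0.75 × 8.8056% = 1.6858%
β_Zeller = Cov / Var(R_m) = 0.03646 / 0.01716 = 2.1247
E(R_Zeller) = R_f + β × MRP = 1.6858% + 2.1247 × 8.8056% = 20.40%

20.40%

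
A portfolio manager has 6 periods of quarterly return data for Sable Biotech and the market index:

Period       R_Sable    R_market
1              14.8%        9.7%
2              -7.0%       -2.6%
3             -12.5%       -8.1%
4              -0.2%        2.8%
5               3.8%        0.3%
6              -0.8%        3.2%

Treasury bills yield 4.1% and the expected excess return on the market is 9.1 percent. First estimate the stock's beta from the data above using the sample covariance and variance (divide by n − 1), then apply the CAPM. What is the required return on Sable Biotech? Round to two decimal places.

Mean R_i = (14.8 − 7.0 − 12.5 − 0.2 + 3.8 − 0.8) / 6 = -0.3167%
Mean R_m = (9.7 − 2.6 − 8.1 + 2.8 + 0.3 + 3.2) / 6 = 0.8833%
Σ(R_i − R̄_i)(R_m − R̄_m) = 262.7083  ⇒  Cov = 262.7083 / 5 = 52.5417
Σ(R_m − R̄_m)² = 179.9483  ⇒  Var(R_m) = 179.9483 / 5 = 35.9897
β = Cov / Var(R_m) = 52.5417 / 35.9897 = 1.4599
E(R) = R_f + β × MRP = 4.1% + 1.4599 × 9.1% = 17.39%

17.39%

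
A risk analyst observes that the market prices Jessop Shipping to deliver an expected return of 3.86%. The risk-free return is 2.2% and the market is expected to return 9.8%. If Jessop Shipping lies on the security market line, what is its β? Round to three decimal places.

0.218

MRP = 9.8% − 2.2% = 7.60%
β = (E(R) − R_f) / MRP = (3.86% − 2.2%) / 7.6% = 1.66% / 7.6% = 0.218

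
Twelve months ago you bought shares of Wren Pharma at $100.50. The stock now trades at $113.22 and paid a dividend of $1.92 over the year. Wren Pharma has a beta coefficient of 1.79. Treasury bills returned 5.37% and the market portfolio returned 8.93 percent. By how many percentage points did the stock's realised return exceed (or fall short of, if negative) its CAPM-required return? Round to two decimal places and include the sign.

+2.82%

Realised HPR = (P1 + D1 − P0) / P0 = (113.22 + 1.92 − 100.50) / 100.50 = 14.64 / 100.50 = 14.5672%
MRP = 8.93% − 5.37% = 3.56%
CAPM required = R_f + β·MRP = 5.37% + 1.79 × 3.56% = 11.7424%
α = realised − required = 14.5672% − 11.7424% = +2.82%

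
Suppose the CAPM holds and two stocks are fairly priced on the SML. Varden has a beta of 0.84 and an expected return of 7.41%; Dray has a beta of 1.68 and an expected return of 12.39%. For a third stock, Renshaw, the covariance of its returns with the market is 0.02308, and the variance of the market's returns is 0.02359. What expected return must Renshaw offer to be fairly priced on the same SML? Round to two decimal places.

MRP = (12.39% − 7.41%) / (1.68 − 0.84) = 5.9286%
R_f = 7.41% − 0.84 × 5.9286% = 2.4300%
β_Renshaw = Cov / Var(R_m) = 0.02308 / 0.02359 = 0.9784
E(R_Renshaw) = R_f + β × MRP = 2.4300% + 0.9784 × 5.9286% = 8.23%

8.23%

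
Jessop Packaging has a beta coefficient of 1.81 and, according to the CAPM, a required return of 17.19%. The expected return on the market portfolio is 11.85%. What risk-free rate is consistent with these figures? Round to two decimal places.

E(R) = R_f + β(E(R_m) − R_f) = R_f(1 − β) + β·E(R_m)
17.19% = R_f × (1 − 1.81) + 1.81 × 11.85%
17.19% = R_f × -0.81 + 21.4485%
R_f = (17.19% − 21.4485%) / -0.81 = 5.26%

5.26%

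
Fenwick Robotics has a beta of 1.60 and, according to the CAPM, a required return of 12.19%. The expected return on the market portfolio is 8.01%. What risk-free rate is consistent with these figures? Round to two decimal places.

1.04%

E(R) = R_f + β(E(R_m) − R_f) = R_f(1 − β) + β·E(R_m)
12.19% = R_f × (1 − 1.60) + 1.60 × 8.01%
12.19% = R_f × -0.60 + 12.8160%
R_f = (12.19% − 12.8160%) / -0.60 = 1.04%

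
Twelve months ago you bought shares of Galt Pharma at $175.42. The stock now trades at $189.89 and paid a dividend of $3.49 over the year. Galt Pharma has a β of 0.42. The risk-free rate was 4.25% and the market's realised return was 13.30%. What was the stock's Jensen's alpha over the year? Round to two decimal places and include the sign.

+2.19%

Realised HPR = (P1 + D1 − P0) / P0 = (189.89 + 3.49 − 175.42) / 175.42 = 17.96 / 175.42 = 10.2383%
MRP = 13.30% − 4.25% = 9.05%
CAPM required = R_f + β·MRP = 4.25% + 0.42 × 9.05% = 8.0510%
α = realised − required = 10.2383% − 8.0510% = +2.19%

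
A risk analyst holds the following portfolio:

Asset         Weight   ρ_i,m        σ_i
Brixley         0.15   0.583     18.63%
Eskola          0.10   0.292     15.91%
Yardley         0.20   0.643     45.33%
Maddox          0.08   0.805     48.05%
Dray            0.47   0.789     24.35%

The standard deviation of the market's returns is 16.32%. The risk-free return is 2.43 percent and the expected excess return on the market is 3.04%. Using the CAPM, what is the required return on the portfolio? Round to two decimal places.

6.16%

β_Brixley = 0.583 × 18.63% / 16.32% = 0.6655
β_Eskola = 0.292 × 15.91% / 16.32% = 0.2847
β_Yardley = 0.643 × 45.33% / 16.32% = 1.7860
β_Maddox = 0.805 × 48.05% / 16.32% = 2.3701
β_Dray = 0.789 × 24.35% / 16.32% = 1.1772
β_P = Σ w_i β_i = 0.15×0.6655 + 0.10×0.2847 + 0.20×1.7860 + 0.08×2.3701 + 0.47×1.1772 = 1.2284
E(R_P) = R_f + β_P × MRP = 2.43% + 1.2284 × 3.04% = 6.16%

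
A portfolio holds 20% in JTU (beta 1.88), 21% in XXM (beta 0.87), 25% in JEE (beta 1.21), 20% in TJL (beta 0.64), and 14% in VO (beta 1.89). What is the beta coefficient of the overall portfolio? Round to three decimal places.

β_P = Σ w_i β_i = 0.20×1.88 + 0.21×0.87 + 0.25×1.21 + 0.20×0.64 + 0.14×1.89 = 1.2538

1.254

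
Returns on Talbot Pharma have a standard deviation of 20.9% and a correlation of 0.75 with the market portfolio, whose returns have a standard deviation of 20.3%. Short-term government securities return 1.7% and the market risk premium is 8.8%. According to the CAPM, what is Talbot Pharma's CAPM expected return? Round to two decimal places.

8.50%

β = ρ × σ_i / σ_m = 0.75 × 20.9% / 20.3% = 0.7722
E(R) = 1.7% + 0.7722 × 8.8% = 8.50%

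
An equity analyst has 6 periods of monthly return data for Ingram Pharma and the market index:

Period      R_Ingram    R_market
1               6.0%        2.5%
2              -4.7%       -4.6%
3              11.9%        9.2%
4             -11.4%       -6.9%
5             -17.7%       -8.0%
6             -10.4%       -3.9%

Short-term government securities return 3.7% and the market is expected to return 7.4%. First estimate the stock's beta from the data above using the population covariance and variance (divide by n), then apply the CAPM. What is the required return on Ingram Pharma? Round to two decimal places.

Mean R_i = (6.0 − 4.7 + 11.9 − 11.4 − 17.7 − 10.4) / 6 = -4.3833%
Mean R_m = (2.5 − 4.6 + 9.2 − 6.9 − 8.0 − 3.9) / 6 = -1.9500%
Σ(R_i − R̄_i)(R_m − R̄_m) = 355.6350  ⇒  Cov = 355.6350 / 6 = 59.2725
Σ(R_m − R̄_m)² = 216.0550  ⇒  Var(R_m) = 216.0550 / 6 = 36.0092
β = Cov / Var(R_m) = 59.2725 / 36.0092 = 1.6460
MRP = 7.4% − 3.7% = 3.70%
E(R) = R_f + β × MRP = 3.7% + 1.6460 × 3.7% = 9.79%

9.79%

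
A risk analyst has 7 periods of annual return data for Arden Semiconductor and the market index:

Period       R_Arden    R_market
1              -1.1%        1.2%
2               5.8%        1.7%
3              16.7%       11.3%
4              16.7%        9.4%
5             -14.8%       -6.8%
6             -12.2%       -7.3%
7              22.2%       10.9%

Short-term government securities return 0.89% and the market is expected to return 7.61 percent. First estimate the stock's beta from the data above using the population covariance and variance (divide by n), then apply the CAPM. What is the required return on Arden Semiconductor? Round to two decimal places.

13.10%

Mean R_i = (-1.1 + 5.8 + 16.7 + 16.7 − 14.8 − 12.2 + 22.2) / 7 = 4.7571%
Mean R_m = (1.2 + 1.7 + 11.3 + 9.4 − 6.8 − 7.3 + 10.9) / 7 = 2.9143%
Σ(R_i − R̄_i)(R_m − R̄_m) = 688.8643  ⇒  Cov = 688.8643 / 7 = 98.4092
Σ(R_m − R̄_m)² = 379.2686  ⇒  Var(R_m) = 379.2686 / 7 = 54.1812
β = Cov / Var(R_m) = 98.4092 / 54.1812 = 1.8163
MRP = 7.61% − 0.89% = 6.72%
E(R) = R_f + β × MRP = 0.89% + 1.8163 × 6.72% = 13.10%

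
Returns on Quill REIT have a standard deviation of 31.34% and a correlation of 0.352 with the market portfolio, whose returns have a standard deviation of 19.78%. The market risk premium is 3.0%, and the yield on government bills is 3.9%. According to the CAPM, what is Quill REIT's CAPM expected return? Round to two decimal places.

β = ρ × σ_i / σ_m = 0.352 × 31.34% / 19.78% = 0.5577
E(R) = 3.9% + 0.5577 × 3.0% = 5.57%

5.57%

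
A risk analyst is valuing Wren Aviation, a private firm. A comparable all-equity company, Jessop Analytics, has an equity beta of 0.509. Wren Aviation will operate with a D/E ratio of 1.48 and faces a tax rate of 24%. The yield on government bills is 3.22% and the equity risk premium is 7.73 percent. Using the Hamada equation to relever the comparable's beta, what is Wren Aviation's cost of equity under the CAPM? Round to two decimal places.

11.58%

β_L = β_U × [1 + (1 − t)(D/E)] = 0.509 × [1 + (1 − 0.24) × 1.48]
    = 0.509 × [1 + 0.76 × 1.48] = 0.509 × 2.1248 = 1.0815
E(R) = R_f + β_L × MRP = 3.22% + 1.0815 × 7.73% = 11.58%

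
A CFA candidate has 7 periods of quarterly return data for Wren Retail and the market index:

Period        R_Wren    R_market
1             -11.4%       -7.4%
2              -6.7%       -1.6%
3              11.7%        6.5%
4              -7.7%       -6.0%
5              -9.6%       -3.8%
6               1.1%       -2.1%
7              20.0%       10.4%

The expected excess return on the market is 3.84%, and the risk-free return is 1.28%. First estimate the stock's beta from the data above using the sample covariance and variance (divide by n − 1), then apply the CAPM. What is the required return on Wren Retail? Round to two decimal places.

Mean R_i = (-11.4 − 6.7 + 11.7 − 7.7 − 9.6 + 1.1 + 20.0) / 7 = -0.3714%
Mean R_m = (-7.4 − 1.6 + 6.5 − 6.0 − 3.8 − 2.1 + 10.4) / 7 = -0.5714%
Σ(R_i − R̄_i)(R_m − R̄_m) = 458.0143  ⇒  Cov = 458.0143 / 6 = 76.3357
Σ(R_m − R̄_m)² = 260.2943  ⇒  Var(R_m) = 260.2943 / 6 = 43.3824
β = Cov / Var(R_m) = 76.3357 / 43.3824 = 1.7596
E(R) = R_f + β × MRP = 1.28% + 1.7596 × 3.84% = 8.04%

8.04%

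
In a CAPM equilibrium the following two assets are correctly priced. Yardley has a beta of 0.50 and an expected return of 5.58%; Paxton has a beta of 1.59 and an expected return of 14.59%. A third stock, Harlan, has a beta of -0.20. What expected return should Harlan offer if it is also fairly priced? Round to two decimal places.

-0.21%

MRP (SML slope) = (14.59% − 5.58%) / (1.59 − 0.50) = 9.01% / 1.09 = 8.2661%
R_f (intercept) = 5.58% − 0.50 × 8.2661% = 1.4470%
E(R_Harlan) = R_f + β × MRP = 1.4470% + -0.20 × 8.2661% = -0.21%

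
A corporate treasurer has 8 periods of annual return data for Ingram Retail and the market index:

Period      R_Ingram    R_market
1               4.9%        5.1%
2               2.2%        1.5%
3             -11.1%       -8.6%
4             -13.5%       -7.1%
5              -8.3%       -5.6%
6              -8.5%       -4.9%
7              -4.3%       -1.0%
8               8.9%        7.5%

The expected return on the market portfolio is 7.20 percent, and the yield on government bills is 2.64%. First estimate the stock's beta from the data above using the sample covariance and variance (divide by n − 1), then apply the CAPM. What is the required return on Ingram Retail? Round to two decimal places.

Mean R_i = (4.9 + 2.2 − 11.1 − 13.5 − 8.3 − 8.5 − 4.3 + 8.9) / 8 = -3.7125%
Mean R_m = (5.1 + 1.5 − 8.6 − 7.1 − 5.6 − 4.9 − 1.0 + 7.5) / 8 = -1.6375%
Σ(R_i − R̄_i)(R_m − R̄_m) = 330.1463  ⇒  Cov = 330.1463 / 7 = 47.1638
Σ(R_m − R̄_m)² = 243.7988  ⇒  Var(R_m) = 243.7988 / 7 = 34.8284
β = Cov / Var(R_m) = 47.1638 / 34.8284 = 1.3542
MRP = 7.20% − 2.64% = 4.56%
E(R) = R_f + β × MRP = 2.64% + 1.3542 × 4.56% = 8.82%

8.82%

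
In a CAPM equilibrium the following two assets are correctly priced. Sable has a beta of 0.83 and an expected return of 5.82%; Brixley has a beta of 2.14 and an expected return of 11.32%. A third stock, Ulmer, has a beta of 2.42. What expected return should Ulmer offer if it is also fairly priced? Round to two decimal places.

12.50%

MRP (SML slope) = (11.32% − 5.82%) / (2.14 − 0.83) = 5.50% / 1.31 = 4.1985%
R_f (intercept) = 5.82% − 0.83 × 4.1985% = 2.3352%
E(R_Ulmer) = R_f + β × MRP = 2.3352% + 2.42 × 4.1985% = 12.50%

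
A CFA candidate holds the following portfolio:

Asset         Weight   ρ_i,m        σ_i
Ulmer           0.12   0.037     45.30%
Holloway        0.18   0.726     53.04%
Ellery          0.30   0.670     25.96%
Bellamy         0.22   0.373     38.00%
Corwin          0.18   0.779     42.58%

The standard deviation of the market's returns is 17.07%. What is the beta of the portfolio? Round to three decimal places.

β_Ulmer = 0.037 × 45.30% / 17.07% = 0.0982
β_Holloway = 0.726 × 53.04% / 17.07% = 2.2558
β_Ellery = 0.670 × 25.96% / 17.07% = 1.0189
β_Bellamy = 0.373 × 38.00% / 17.07% = 0.8303
β_Corwin = 0.779 × 42.58% / 17.07% = 1.9432
β_P = Σ w_i β_i = 0.12×0.0982 + 0.18×2.2558 + 0.30×1.0189 + 0.22×0.8303 + 0.18×1.9432 = 1.2559

1.256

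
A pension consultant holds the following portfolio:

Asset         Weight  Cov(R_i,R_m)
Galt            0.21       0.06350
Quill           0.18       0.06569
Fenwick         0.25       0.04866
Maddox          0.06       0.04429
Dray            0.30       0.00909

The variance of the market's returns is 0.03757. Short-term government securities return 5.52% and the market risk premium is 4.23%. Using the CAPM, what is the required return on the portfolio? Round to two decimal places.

β_Galt = 0.06350 / 0.03757 = 1.6902
β_Quill = 0.06569 / 0.03757 = 1.7485
β_Fenwick = 0.04866 / 0.03757 = 1.2952
β_Maddox = 0.04429 / 0.03757 = 1.1789
β_Dray = 0.00909 / 0.03757 = 0.2419
β_P = Σ w_i β_i = 0.21×1.6902 + 0.18×1.7485 + 0.25×1.2952 + 0.06×1.1789 + 0.30×0.2419 = 1.1368
E(R_P) = R_f + β_P × MRP = 5.52% + 1.1368 × 4.23% = 10.33%

10.33%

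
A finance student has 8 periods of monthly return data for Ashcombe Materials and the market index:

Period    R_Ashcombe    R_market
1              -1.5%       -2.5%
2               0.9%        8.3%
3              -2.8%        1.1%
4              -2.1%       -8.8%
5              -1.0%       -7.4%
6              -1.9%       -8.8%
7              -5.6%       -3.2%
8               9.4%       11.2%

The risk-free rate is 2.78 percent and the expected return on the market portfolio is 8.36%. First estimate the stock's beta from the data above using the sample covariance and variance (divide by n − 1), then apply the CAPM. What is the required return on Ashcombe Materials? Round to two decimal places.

5.07%

Mean R_i = (-1.5 + 0.9 − 2.8 − 2.1 − 1.0 − 1.9 − 5.6 + 9.4) / 8 = -0.5750%
Mean R_m = (-2.5 + 8.3 + 1.1 − 8.8 − 7.4 − 8.8 − 3.2 + 11.2) / 8 = -1.2625%
Σ(R_i − R̄_i)(R_m − R̄_m) = 168.1325  ⇒  Cov = 168.1325 / 7 = 24.0189
Σ(R_m − R̄_m)² = 408.9188  ⇒  Var(R_m) = 408.9188 / 7 = 58.4170
β = Cov / Var(R_m) = 24.0189 / 58.4170 = 0.4112
MRP = 8.36% − 2.78% = 5.58%
E(R) = R_f + β × MRP = 2.78% + 0.4112 × 5.58% = 5.07%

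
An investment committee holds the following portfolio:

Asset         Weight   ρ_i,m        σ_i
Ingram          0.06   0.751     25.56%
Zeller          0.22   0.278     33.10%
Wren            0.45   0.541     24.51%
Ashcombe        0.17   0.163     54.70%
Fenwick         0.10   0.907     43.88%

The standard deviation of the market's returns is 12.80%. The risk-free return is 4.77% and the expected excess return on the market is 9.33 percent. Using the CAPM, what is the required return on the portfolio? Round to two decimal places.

β_Ingram = 0.751 × 25.56% / 12.80% = 1.4997
β_Zeller = 0.278 × 33.10% / 12.80% = 0.7189
β_Wren = 0.541 × 24.51% / 12.80% = 1.0359
β_Ashcombe = 0.163 × 54.70% / 12.80% = 0.6966
β_Fenwick = 0.907 × 43.88% / 12.80% = 3.1093
β_P = Σ w_i β_i = 0.06×1.4997 + 0.22×0.7189 + 0.45×1.0359 + 0.17×0.6966 + 0.10×3.1093 = 1.1436
E(R_P) = R_f + β_P × MRP = 4.77% + 1.1436 × 9.33% = 15.44%

15.44%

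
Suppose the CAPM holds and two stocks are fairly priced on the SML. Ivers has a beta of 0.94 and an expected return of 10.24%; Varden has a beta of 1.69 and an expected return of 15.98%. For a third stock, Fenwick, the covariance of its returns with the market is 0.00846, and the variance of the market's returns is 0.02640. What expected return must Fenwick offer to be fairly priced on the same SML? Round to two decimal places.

MRP = (15.98% − 10.24%) / (1.69 − 0.94) = 7.6533%
R_f = 10.24% − 0.94 × 7.6533% = 3.0459%
β_Fenwick = Cov / Var(R_m) = 0.00846 / 0.02640 = 0.3205
E(R_Fenwick) = R_f + β × MRP = 3.0459% + 0.3205 × 7.6533% = 5.50%

5.50%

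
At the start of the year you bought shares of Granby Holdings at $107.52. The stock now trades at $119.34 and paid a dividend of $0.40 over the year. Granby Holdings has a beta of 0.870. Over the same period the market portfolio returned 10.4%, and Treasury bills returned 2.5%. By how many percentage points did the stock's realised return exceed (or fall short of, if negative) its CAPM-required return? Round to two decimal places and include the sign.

+1.99%

Realised HPR = (P1 + D1 − P0) / P0 = (119.34 + 0.40 − 107.52) / 107.52 = 12.22 / 107.52 = 11.3653%
MRP = 10.4% − 2.5% = 7.90%
CAPM required = R_f + β·MRP = 2.5% + 0.870 × 7.9% = 9.3730%
α = realised − required = 11.3653% − 9.3730% = +1.99%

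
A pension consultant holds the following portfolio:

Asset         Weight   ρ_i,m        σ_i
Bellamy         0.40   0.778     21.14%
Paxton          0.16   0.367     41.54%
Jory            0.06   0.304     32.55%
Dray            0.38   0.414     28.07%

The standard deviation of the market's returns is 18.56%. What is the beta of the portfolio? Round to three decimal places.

β_Bellamy = 0.778 × 21.14% / 18.56% = 0.8861
β_Paxton = 0.367 × 41.54% / 18.56% = 0.8214
β_Jory = 0.304 × 32.55% / 18.56% = 0.5331
β_Dray = 0.414 × 28.07% / 18.56% = 0.6261
β_P = Σ w_i β_i = 0.40×0.8861 + 0.16×0.8214 + 0.06×0.5331 + 0.38×0.6261 = 0.7558

0.756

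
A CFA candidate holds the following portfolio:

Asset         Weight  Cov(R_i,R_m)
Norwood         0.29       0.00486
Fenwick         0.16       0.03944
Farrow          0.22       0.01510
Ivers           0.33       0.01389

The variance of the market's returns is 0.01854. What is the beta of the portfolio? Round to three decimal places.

0.843

β_Norwood = 0.00486 / 0.01854 = 0.2621
β_Fenwick = 0.03944 / 0.01854 = 2.1273
β_Farrow = 0.01510 / 0.01854 = 0.8145
β_Ivers = 0.01389 / 0.01854 = 0.7492
β_P = Σ w_i β_i = 0.29×0.2621 + 0.16×2.1273 + 0.22×0.8145 + 0.33×0.7492 = 0.8428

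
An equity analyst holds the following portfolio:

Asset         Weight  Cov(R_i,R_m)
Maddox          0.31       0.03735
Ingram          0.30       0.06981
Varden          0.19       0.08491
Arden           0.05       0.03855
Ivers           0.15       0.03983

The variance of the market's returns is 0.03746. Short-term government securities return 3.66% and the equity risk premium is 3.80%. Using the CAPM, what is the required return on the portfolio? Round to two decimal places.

9.40%

β_Maddox = 0.03735 / 0.03746 = 0.9971
β_Ingram = 0.06981 / 0.03746 = 1.8636
β_Varden = 0.08491 / 0.03746 = 2.2667
β_Arden = 0.03855 / 0.03746 = 1.0291
β_Ivers = 0.03983 / 0.03746 = 1.0633
β_P = Σ w_i β_i = 0.31×0.9971 + 0.30×1.8636 + 0.19×2.2667 + 0.05×1.0291 + 0.15×1.0633 = 1.5098
E(R_P) = R_f + β_P × MRP = 3.66% + 1.5098 × 3.80% = 9.40%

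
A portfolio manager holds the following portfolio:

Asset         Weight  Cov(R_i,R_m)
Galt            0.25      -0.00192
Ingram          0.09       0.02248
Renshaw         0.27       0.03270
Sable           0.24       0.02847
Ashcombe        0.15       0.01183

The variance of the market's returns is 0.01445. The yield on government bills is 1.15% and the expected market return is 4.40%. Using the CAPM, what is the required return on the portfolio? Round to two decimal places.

β_Galt = -0.00192 / 0.01445 = -0.1329
β_Ingram = 0.02248 / 0.01445 = 1.5557
β_Renshaw = 0.03270 / 0.01445 = 2.2630
β_Sable = 0.02847 / 0.01445 = 1.9702
β_Ashcombe = 0.01183 / 0.01445 = 0.8187
β_P = Σ w_i β_i = 0.25×-0.1329 + 0.09×1.5557 + 0.27×2.2630 + 0.24×1.9702 + 0.15×0.8187 = 1.3135
MRP = 4.40% − 1.15% = 3.25%
E(R_P) = R_f + β_P × MRP = 1.15% + 1.3135 × 3.25% = 5.42%

5.42%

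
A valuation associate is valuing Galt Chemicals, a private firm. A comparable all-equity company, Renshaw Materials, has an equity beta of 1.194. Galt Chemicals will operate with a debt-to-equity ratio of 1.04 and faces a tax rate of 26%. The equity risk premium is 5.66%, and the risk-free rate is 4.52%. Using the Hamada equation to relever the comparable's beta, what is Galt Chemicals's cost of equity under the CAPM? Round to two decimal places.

16.48%

β_L = β_U × [1 + (1 − t)(D/E)] = 1.194 × [1 + (1 − 0.26) × 1.04]
    = 1.194 × [1 + 0.74 × 1.04] = 1.194 × 1.7696 = 2.1129
E(R) = R_f + β_L × MRP = 4.52% + 2.1129 × 5.66% = 16.48%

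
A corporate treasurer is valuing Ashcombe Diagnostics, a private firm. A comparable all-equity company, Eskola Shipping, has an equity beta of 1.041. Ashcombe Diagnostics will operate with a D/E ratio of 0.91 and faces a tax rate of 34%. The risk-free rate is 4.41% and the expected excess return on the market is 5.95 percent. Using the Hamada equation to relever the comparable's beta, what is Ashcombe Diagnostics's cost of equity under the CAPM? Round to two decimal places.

β_L = β_U × [1 + (1 − t)(D/E)] = 1.041 × [1 + (1 − 0.34) × 0.91]
    = 1.041 × [1 + 0.66 × 0.91] = 1.041 × 1.6006 = 1.6662
E(R) = R_f + β_L × MRP = 4.41% + 1.6662 × 5.95% = 14.32%

14.32%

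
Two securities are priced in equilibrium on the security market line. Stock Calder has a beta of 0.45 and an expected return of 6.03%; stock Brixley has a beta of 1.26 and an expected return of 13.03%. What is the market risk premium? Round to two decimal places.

Both satisfy E(R) = R_f + β·MRP, so the slope of the SML is
MRP = (13.03% − 6.03%) / (1.26 − 0.45) = 7.00% / 0.81 = 8.6420%

8.64%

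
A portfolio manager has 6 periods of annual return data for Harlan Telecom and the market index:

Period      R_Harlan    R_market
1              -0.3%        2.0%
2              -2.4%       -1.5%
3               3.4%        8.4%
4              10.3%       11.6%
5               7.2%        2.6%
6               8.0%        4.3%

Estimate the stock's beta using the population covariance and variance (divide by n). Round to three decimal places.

0.758

Mean R_i = (-0.3 − 2.4 + 3.4 + 10.3 + 7.2 + 8.0) / 6 = 4.3667%
Mean R_m = (2.0 − 1.5 + 8.4 + 11.6 + 2.6 + 4.3) / 6 = 4.5667%
Σ(R_i − R̄_i)(R_m − R̄_m) = 84.5133  ⇒  Cov = 84.5133 / 6 = 14.0856
Σ(R_m − R̄_m)² = 111.4933  ⇒  Var(R_m) = 111.4933 / 6 = 18.5822
β = Cov / Var(R_m) = 14.0856 / 18.5822 = 0.7580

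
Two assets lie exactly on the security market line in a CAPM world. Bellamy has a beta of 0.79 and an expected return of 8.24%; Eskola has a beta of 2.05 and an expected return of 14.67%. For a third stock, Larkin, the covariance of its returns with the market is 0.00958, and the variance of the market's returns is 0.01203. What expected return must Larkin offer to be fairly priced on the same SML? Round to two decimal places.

8.27%

MRP = (14.67% − 8.24%) / (2.05 − 0.79) = 5.1032%
R_f = 8.24% − 0.79 × 5.1032% = 4.2085%
β_Larkin = Cov / Var(R_m) = 0.00958 / 0.01203 = 0.7963
E(R_Larkin) = R_f + β × MRP = 4.2085% + 0.7963 × 5.1032% = 8.27%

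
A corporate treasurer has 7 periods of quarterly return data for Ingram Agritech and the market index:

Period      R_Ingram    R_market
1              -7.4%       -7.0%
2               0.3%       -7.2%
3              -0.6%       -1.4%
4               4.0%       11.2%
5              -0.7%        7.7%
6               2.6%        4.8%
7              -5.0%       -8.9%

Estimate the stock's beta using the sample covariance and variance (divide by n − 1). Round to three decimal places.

0.375

Mean R_i = (-7.4 + 0.3 − 0.6 + 4.0 − 0.7 + 2.6 − 5.0) / 7 = -0.9714%
Mean R_m = (-7.0 − 7.2 − 1.4 + 11.2 + 7.7 + 4.8 − 8.9) / 7 = -0.1143%
Σ(R_i − R̄_i)(R_m − R̄_m) = 146.0929  ⇒  Cov = 146.0929 / 6 = 24.3488
Σ(R_m − R̄_m)² = 389.6886  ⇒  Var(R_m) = 389.6886 / 6 = 64.9481
β = Cov / Var(R_m) = 24.3488 / 64.9481 = 0.3749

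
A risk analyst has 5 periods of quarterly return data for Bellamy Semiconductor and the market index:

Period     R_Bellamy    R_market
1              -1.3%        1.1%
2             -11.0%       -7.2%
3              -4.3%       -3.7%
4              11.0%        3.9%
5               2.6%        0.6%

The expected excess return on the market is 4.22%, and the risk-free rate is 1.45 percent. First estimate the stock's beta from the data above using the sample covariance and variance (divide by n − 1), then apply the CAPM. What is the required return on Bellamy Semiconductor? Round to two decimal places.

Mean R_i = (-1.3 − 11.0 − 4.3 + 11.0 + 2.6) / 5 = -0.6000%
Mean R_m = (1.1 − 7.2 − 3.7 + 3.9 + 0.6) / 5 = -1.0600%
Σ(R_i − R̄_i)(R_m − R̄_m) = 134.9600  ⇒  Cov = 134.9600 / 4 = 33.7400
Σ(R_m − R̄_m)² = 76.6920  ⇒  Var(R_m) = 76.6920 / 4 = 19.1730
β = Cov / Var(R_m) = 33.7400 / 19.1730 = 1.7598
E(R) = R_f + β × MRP = 1.45% + 1.7598 × 4.22% = 8.88%

8.88%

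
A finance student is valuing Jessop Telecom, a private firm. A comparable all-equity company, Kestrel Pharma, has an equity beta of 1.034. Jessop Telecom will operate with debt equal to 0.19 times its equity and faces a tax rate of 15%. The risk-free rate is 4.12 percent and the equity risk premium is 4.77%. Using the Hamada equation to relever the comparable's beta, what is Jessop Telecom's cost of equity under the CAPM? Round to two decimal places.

9.85%

β_L = β_U × [1 + (1 − t)(D/E)] = 1.034 × [1 + (1 − 0.15) × 0.19]
    = 1.034 × [1 + 0.85 × 0.19] = 1.034 × 1.1615 = 1.2010
E(R) = R_f + β_L × MRP = 4.12% + 1.2010 × 4.77% = 9.85%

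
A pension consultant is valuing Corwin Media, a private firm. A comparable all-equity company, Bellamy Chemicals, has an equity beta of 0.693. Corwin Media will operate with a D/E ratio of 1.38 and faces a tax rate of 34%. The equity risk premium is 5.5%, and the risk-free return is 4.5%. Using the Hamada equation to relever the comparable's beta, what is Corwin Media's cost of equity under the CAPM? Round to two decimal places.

11.78%

β_L = β_U × [1 + (1 − t)(D/E)] = 0.693 × [1 + (1 − 0.34) × 1.38]
    = 0.693 × [1 + 0.66 × 1.38] = 0.693 × 1.9108 = 1.3242
E(R) = R_f + β_L × MRP = 4.5% + 1.3242 × 5.5% = 11.78%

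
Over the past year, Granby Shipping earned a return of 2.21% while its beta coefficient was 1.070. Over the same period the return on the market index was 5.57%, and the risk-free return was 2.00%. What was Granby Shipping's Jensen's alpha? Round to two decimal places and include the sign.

-3.61%

Market excess return = 5.57% − 2.00% = 3.57%
CAPM benchmark = R_f + β(R_m − R_f) = 2.00% + 1.070 × 3.57% = 5.81990%
α = actual − benchmark = 2.21% − 5.81990% = -3.61%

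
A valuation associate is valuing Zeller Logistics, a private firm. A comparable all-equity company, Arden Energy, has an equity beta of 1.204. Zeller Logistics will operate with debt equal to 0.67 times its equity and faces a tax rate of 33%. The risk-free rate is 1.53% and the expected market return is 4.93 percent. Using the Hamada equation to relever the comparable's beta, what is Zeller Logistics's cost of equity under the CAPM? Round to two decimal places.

7.46%

β_L = β_U × [1 + (1 − t)(D/E)] = 1.204 × [1 + (1 − 0.33) × 0.67]
    = 1.204 × [1 + 0.67 × 0.67] = 1.204 × 1.4489 = 1.7445
MRP = 4.93% − 1.53% = 3.40%
E(R) = R_f + β_L × MRP = 1.53% + 1.7445 × 3.40% = 7.46%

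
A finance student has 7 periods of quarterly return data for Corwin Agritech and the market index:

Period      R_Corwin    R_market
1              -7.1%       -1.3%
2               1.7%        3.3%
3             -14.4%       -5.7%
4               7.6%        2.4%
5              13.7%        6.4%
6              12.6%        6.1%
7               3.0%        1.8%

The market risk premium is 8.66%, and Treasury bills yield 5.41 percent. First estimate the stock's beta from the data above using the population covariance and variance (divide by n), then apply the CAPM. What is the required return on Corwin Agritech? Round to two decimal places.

Mean R_i = (-7.1 + 1.7 − 14.4 + 7.6 + 13.7 + 12.6 + 3.0) / 7 = 2.4429%
Mean R_m = (-1.3 + 3.3 − 5.7 + 2.4 + 6.4 + 6.1 + 1.8) / 7 = 1.8571%
Σ(R_i − R̄_i)(R_m − R̄_m) = 253.3429  ⇒  Cov = 253.3429 / 7 = 36.1918
Σ(R_m − R̄_m)² = 108.0971  ⇒  Var(R_m) = 108.0971 / 7 = 15.4424
β = Cov / Var(R_m) = 36.1918 / 15.4424 = 2.3437
E(R) = R_f + β × MRP = 5.41% + 2.3437 × 8.66% = 25.71%

25.71%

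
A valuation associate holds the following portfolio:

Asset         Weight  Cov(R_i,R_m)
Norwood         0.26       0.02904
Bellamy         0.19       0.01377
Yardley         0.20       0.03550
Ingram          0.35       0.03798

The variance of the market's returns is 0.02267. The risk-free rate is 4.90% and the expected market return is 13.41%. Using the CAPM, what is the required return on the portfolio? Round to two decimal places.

16.37%

β_Norwood = 0.02904 / 0.02267 = 1.2810
β_Bellamy = 0.01377 / 0.02267 = 0.6074
β_Yardley = 0.03550 / 0.02267 = 1.5659
β_Ingram = 0.03798 / 0.02267 = 1.6753
β_P = Σ w_i β_i = 0.26×1.2810 + 0.19×0.6074 + 0.20×1.5659 + 0.35×1.6753 = 1.3480
MRP = 13.41% − 4.90% = 8.51%
E(R_P) = R_f + β_P × MRP = 4.90% + 1.3480 × 8.51% = 16.37%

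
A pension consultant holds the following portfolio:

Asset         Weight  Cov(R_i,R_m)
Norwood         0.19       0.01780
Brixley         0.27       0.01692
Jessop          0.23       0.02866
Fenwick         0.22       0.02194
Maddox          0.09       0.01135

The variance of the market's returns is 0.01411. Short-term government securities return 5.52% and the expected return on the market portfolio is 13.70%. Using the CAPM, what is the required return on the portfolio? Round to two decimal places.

β_Norwood = 0.01780 / 0.01411 = 1.2615
β_Brixley = 0.01692 / 0.01411 = 1.1991
β_Jessop = 0.02866 / 0.01411 = 2.0312
β_Fenwick = 0.02194 / 0.01411 = 1.5549
β_Maddox = 0.01135 / 0.01411 = 0.8044
β_P = Σ w_i β_i = 0.19×1.2615 + 0.27×1.1991 + 0.23×2.0312 + 0.22×1.5549 + 0.09×0.8044 = 1.4451
MRP = 13.70% − 5.52% = 8.18%
E(R_P) = R_f + β_P × MRP = 5.52% + 1.4451 × 8.18% = 17.34%

17.34%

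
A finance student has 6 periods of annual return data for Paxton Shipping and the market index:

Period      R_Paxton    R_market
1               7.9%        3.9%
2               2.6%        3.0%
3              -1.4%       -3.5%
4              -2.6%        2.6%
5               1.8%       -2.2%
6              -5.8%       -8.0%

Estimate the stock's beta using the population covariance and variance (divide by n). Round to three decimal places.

Mean R_i = (7.9 + 2.6 − 1.4 − 2.6 + 1.8 − 5.8) / 6 = 0.4167%
Mean R_m = (3.9 + 3.0 − 3.5 + 2.6 − 2.2 − 8.0) / 6 = -0.7000%
Σ(R_i − R̄_i)(R_m − R̄_m) = 80.9400  ⇒  Cov = 80.9400 / 6 = 13.4900
Σ(R_m − R̄_m)² = 109.1200  ⇒  Var(R_m) = 109.1200 / 6 = 18.1867
β = Cov / Var(R_m) = 13.4900 / 18.1867 = 0.7418

0.742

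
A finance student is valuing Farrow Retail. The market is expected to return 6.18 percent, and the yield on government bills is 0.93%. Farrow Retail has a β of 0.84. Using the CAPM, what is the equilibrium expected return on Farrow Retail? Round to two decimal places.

Market risk premium = E(R_m) − R_f = 6.18% − 0.93% = 5.25%
E(R) = R_f + β × MRP = 0.93% + 0.84 × 5.25% = 5.34%

5.34%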